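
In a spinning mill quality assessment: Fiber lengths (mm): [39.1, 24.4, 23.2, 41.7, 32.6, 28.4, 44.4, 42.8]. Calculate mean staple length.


Formula: Mean = sum of lengths / count
Sum = 39.1 + 24.4 + 23.2 + 41.7 + 32.6 + 28.4 + 44.4 + 42.8
Sum = 276.6 mm
Mean = 276.6 / 8 = 34.58 mm

34.58 mm


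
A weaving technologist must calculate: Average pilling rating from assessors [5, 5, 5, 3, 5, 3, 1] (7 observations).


Formula: Mean = sum / count
Sum = 5 + 5 + 5 + 3 + 5 + 3 + 1 = 27
Mean = 27 / 7 = 3.9

3.9


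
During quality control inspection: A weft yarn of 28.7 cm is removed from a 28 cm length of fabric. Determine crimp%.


Formula: Crimp% = ((L_yarn - L_fabric) / L_fabric) * 100
Step 1: Extension = 28.7 - 28 = 0.7 cm
Step 2: Crimp% = (0.7 / 28) * 100
Step 3: Crimp% = 0.025 * 100 = 2.5%

2.5%


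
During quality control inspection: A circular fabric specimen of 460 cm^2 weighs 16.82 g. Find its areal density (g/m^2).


Formula: GSM = mass_g / area_m2
Step 1: Convert area: 460 cm^2 = 460 / 10000 = 0.046 m^2
Step 2: GSM = 16.82 g / 0.046 m^2 = 365.7 g/m^2

365.7 g/m^2


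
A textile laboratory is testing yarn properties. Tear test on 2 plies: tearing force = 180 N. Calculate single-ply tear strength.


Formula: Per-ply strength = Total force / Number of plies
Per-ply = 180 N / 2
Per-ply = 90 N

90 N


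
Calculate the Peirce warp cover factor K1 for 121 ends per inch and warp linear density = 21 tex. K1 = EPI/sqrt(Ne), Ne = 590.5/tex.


Formula: K1 = EPI / sqrt(Ne), with Ne = 590.5 / tex_warp
Step 1: Ne = 590.5 / 21 = 28.119
Step 2: sqrt(Ne) = sqrt(28.119) = 5.3027
Step 3: K1 = 121 / 5.3027 = 22.8

22.8


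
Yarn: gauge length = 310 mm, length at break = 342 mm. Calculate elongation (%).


Formula: Elongation (%) = ((L_break - L0) / L0) * 100
Step 1: Extension = 342 - 310 = 32 mm
Step 2: Elongation = (32 / 310) * 100
Step 3: Elongation = 0.103226 * 100 = 10.3226% ≈ 10.3%

10.3%


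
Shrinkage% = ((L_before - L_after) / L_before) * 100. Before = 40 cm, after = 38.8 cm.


Formula: Shrinkage% = ((L_before - L_after) / L_before) * 100
Step 1: Shrinkage = 40 - 38.8 = 1.2 cm
Step 2: Shrinkage% = (1.2 / 40) * 100
Step 3: Shrinkage% = 0.03 * 100 = 3.0%

3.0%


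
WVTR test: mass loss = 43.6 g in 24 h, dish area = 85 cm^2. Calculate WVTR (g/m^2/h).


Formula: WVTR = mass_loss / (area * time)
Step 1: Convert area: 85 cm^2 = 0.0085 m^2
Step 2: WVTR = 43.6 g / (0.0085 m^2 * 24 h)
Step 3: WVTR = 43.6 / 0.204 = 213.7 g/m^2/h

213.7 g/m^2/h


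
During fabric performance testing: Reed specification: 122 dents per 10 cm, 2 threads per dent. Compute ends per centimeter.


Formula: EPC = (dents per 10 cm * ends per dent) / 10
Step 1: Total ends per 10 cm = 122 * 2 = 244
Step 2: EPC = 244 / 10 = 24.4 ends/cm

24.4 ends/cm


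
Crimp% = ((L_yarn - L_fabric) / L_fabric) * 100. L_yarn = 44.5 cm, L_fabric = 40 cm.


Formula: Crimp% = ((L_yarn - L_fabric) / L_fabric) * 100
Step 1: Extension = 44.5 - 40 = 4.5 cm
Step 2: Crimp% = (4.5 / 40) * 100
Step 3: Crimp% = 0.1125 * 100 = 11.25% ≈ 11.3%

11.3%


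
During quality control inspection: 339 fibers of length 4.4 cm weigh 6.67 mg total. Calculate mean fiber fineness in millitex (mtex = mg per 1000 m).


Formula: fineness (mtex) = mass (mg) / total length (km) = (mass_mg / total_length_m) * 1000
Step 1: Convert fiber length: 4.4 cm = 0.044 m
Step 2: Total fiber length = 339 * 0.044 = 14.916 m
Step 3: Linear density = 6.67 mg / 14.916 m = 0.4472 mg/m
Step 4: fineness = 0.4472 * 1000 = 447.2 mtex

447.2 mtex


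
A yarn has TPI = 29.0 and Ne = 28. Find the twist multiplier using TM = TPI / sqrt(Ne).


Formula: TM = TPI / sqrt(Ne)
Step 1: sqrt(Ne) = sqrt(28) = 5.2915
Step 2: TM = 29.0 / 5.2915 = 5.48

5.48 TM


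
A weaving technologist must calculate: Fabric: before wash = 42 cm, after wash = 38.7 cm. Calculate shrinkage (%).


Formula: Shrinkage% = ((L_before - L_after) / L_before) * 100
Step 1: Shrinkage = 42 - 38.7 = 3.3 cm
Step 2: Shrinkage% = (3.3 / 42) * 100
Step 3: Shrinkage% = 0.078571 * 100 = 7.8571% ≈ 7.9%

7.9%


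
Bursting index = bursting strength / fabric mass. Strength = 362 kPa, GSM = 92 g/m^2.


Formula: Bursting Index = Bursting Strength / Fabric GSM
BI = 362 kPa / 92 g/m^2
BI = 3.935 kPa/(g/m^2)

3.935 kPa/(g/m^2)


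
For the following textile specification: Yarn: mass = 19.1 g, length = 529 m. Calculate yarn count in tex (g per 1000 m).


Formula: Tex = (mass_g / length_m) * 1000
Substituting: Tex = (19.1 / 529) * 1000
Intermediate: 19.1 / 529 = 0.03610586 g/m
Tex = 0.03610586 * 1000 = 36.11 tex

36.11 tex


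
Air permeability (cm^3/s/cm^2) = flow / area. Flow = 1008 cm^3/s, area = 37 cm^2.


Formula: Air Permeability = Airflow / Test Area
AP = 1008 cm^3/s / 37 cm^2
AP = 27.2 cm^3/s/cm^2

27.2 cm^3/s/cm^2


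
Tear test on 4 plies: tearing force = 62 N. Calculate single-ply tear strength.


Formula: Per-ply strength = Total force / Number of plies
Per-ply = 62 N / 4
Per-ply = 15.5 N

15.5 N


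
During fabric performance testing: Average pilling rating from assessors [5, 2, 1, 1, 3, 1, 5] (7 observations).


Formula: Mean = sum / count
Sum = 5 + 2 + 1 + 1 + 3 + 1 + 5 = 18
Mean = 18 / 7 = 2.6

2.6


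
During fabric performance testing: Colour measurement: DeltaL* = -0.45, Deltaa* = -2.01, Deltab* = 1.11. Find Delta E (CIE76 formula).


Formula: Delta E = sqrt(dL*^2 + da*^2 + db*^2)
Step 1: dL*^2 = (-0.45)^2 = 0.2025
Step 2: da*^2 = (-2.01)^2 = 4.0401
Step 3: db*^2 = 1.11^2 = 1.2321
Step 4: Sum = 0.2025 + 4.0401 + 1.2321 = 5.4747
Step 5: Delta E = sqrt(5.4747) = 2.34

2.34 Delta E


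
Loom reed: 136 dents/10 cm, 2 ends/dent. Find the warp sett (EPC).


Formula: EPC = (dents per 10 cm * ends per dent) / 10
Step 1: Total ends per 10 cm = 136 * 2 = 272
Step 2: EPC = 272 / 10 = 27.2 ends/cm

27.2 ends/cm


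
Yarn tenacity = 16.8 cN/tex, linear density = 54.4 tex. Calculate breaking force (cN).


Formula: Breaking force = Tenacity * Linear density
F = 16.8 cN/tex * 54.4 tex
F = 913.92 cN

913.92 cN


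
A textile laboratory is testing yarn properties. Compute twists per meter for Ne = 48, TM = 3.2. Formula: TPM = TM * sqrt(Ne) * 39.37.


Formula: TPM = TM * sqrt(Ne) * 39.37
Step 1: sqrt(Ne) = sqrt(48) = 6.9282
Step 2: TM * sqrt(Ne) = 3.2 * 6.9282 = 22.1702
Step 3: TPM = 22.1702 * 39.37 = 873 twists/m

873 twists/m


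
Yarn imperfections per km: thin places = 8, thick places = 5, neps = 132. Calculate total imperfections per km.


Formula: Total = thin places + thick places + neps
Total = 8 + 5 + 132
Total = 145 imperfections/km

145 imperfections/km


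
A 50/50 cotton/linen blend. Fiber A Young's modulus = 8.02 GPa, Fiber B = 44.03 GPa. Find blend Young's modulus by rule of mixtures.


Formula: Blend property = (fraction_A * property_A) + (fraction_B * property_B)
Step 1: Contribution A = 50/100 * 8.02 GPa = 4.01 GPa
Step 2: Contribution B = 50/100 * 44.03 GPa = 22.015 GPa
Step 3: Blend Young's modulus = 4.01 + 22.015 = 26.025 GPa

26.025 GPa


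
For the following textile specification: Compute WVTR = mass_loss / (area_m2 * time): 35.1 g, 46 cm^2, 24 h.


Formula: WVTR = mass_loss / (area * time)
Step 1: Convert area: 46 cm^2 = 0.0046 m^2
Step 2: WVTR = 35.1 g / (0.0046 m^2 * 24 h)
Step 3: WVTR = 35.1 / 0.1104 = 317.9 g/m^2/h

317.9 g/m^2/h


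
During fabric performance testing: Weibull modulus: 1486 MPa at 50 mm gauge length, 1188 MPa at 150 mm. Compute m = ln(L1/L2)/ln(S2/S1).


Formula: m = ln(L1/L2) / ln(S2/S1)
Step 1: ln(L1/L2) = ln(50/150) = -1.09861
Step 2: S2/S1 = 1188/1486 = 0.79946
Step 3: ln(S2/S1) = ln(0.79946) = -0.22382
Step 4: m = -1.09861 / -0.22382 = 4.91

4.91 (Weibull m)


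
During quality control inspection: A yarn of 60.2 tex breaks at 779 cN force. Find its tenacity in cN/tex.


Formula: Tenacity = Breaking force / Linear density
Tenacity = 779 cN / 60.2 tex
Tenacity = 12.94 cN/tex

12.94 cN/tex


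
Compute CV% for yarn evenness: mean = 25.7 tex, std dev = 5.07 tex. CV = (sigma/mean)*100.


Formula: CV% = (standard deviation / mean) * 100
Step 1: Ratio = 5.07 / 25.7 = 0.197276
Step 2: CV% = 0.197276 * 100 = 19.7276% ≈ 19.7%

19.7%


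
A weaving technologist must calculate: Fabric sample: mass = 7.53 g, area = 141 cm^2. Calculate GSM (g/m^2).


Formula: GSM = mass_g / area_m2
Step 1: Convert area: 141 cm^2 = 141 / 10000 = 0.0141 m^2
Step 2: GSM = 7.53 g / 0.0141 m^2 = 534.0 g/m^2

534.0 g/m^2


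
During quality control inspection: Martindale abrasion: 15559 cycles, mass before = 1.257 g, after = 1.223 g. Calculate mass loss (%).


Formula: Mass loss% = ((m_before - m_after) / m_before) * 100
Step 1: Mass loss = 1.257 - 1.223 = 0.034 g
Step 2: Ratio = 0.034 / 1.257 = 0.0270485
Step 3: Mass loss% = 0.0270485 * 100 = 2.70485% ≈ 2.70%

2.70%


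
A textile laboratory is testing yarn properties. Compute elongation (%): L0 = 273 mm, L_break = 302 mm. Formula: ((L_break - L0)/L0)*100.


Formula: Elongation (%) = ((L_break - L0) / L0) * 100
Step 1: Extension = 302 - 273 = 29 mm
Step 2: Elongation = (29 / 273) * 100
Step 3: Elongation = 0.106227 * 100 = 10.6227% ≈ 10.6%

10.6%


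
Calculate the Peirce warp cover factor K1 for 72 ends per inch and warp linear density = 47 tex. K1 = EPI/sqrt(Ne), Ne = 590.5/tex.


Formula: K1 = EPI / sqrt(Ne), with Ne = 590.5 / tex_warp
Step 1: Ne = 590.5 / 47 = 12.564
Step 2: sqrt(Ne) = sqrt(12.564) = 3.5446
Step 3: K1 = 72 / 3.5446 = 20.3

20.3


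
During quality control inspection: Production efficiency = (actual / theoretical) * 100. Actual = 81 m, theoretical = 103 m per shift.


Formula: Efficiency% = (Actual output / Theoretical output) * 100
Efficiency% = (81 / 103) * 100
Efficiency% = 0.786408 * 100 = 78.6408% ≈ 78.6%

78.6%


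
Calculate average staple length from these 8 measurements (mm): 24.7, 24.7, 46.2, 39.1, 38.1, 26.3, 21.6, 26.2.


Formula: Mean = sum of lengths / count
Sum = 24.7 + 24.7 + 46.2 + 39.1 + 38.1 + 26.3 + 21.6 + 26.2
Sum = 246.9 mm
Mean = 246.9 / 8 = 30.86 mm

30.86 mm


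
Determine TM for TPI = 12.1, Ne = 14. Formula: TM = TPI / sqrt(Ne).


Formula: TM = TPI / sqrt(Ne)
Step 1: sqrt(Ne) = sqrt(14) = 3.7417
Step 2: TM = 12.1 / 3.7417 = 3.23

3.23 TM


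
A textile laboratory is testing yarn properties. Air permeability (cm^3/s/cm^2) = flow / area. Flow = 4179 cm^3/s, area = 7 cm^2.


Formula: Air Permeability = Airflow / Test Area
AP = 4179 cm^3/s / 7 cm^2
AP = 597.0 cm^3/s/cm^2

597.0 cm^3/s/cm^2


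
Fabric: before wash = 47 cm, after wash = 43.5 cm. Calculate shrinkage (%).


Formula: Shrinkage% = ((L_before - L_after) / L_before) * 100
Step 1: Shrinkage = 47 - 43.5 = 3.5 cm
Step 2: Shrinkage% = (3.5 / 47) * 100
Step 3: Shrinkage% = 0.074468 * 100 = 7.4468% ≈ 7.4%

7.4%


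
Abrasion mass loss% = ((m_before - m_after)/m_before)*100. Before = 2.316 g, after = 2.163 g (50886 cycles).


Formula: Mass loss% = ((m_before - m_after) / m_before) * 100
Step 1: Mass loss = 2.316 - 2.163 = 0.153 g
Step 2: Ratio = 0.153 / 2.316 = 0.0660622
Step 3: Mass loss% = 0.0660622 * 100 = 6.60622% ≈ 6.61%

6.61%


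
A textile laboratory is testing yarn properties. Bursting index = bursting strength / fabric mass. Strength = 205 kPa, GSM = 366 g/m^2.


Formula: Bursting Index = Bursting Strength / Fabric GSM
BI = 205 kPa / 366 g/m^2
BI = 0.560 kPa/(g/m^2)

0.560 kPa/(g/m^2)


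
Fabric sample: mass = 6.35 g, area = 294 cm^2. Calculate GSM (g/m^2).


Formula: GSM = mass_g / area_m2
Step 1: Convert area: 294 cm^2 = 294 / 10000 = 0.0294 m^2
Step 2: GSM = 6.35 g / 0.0294 m^2 = 216.0 g/m^2

216.0 g/m^2


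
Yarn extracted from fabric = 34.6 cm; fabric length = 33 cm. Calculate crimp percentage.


Formula: Crimp% = ((L_yarn - L_fabric) / L_fabric) * 100
Step 1: Extension = 34.6 - 33 = 1.6 cm
Step 2: Crimp% = (1.6 / 33) * 100
Step 3: Crimp% = 0.048485 * 100 = 4.8485% ≈ 4.8%

4.8%


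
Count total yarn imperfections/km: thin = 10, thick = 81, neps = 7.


Formula: Total = thin places + thick places + neps
Total = 10 + 81 + 7
Total = 98 imperfections/km

98 imperfections/km


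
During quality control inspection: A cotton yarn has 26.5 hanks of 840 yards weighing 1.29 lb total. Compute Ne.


Formula: Ne = hanks / mass_lb
Substituting: Ne = 26.5 / 1.29
Ne = 20.5

20.5 Ne


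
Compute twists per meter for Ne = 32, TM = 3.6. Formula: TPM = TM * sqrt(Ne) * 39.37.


Formula: TPM = TM * sqrt(Ne) * 39.37
Step 1: sqrt(Ne) = sqrt(32) = 5.6569
Step 2: TM * sqrt(Ne) = 3.6 * 5.6569 = 20.3648
Step 3: TPM = 20.3648 * 39.37 = 802 twists/m

802 twists/m


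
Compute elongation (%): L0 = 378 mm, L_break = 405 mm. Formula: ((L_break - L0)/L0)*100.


Formula: Elongation (%) = ((L_break - L0) / L0) * 100
Step 1: Extension = 405 - 378 = 27 mm
Step 2: Elongation = (27 / 378) * 100
Step 3: Elongation = 0.071429 * 100 = 7.1429% ≈ 7.1%

7.1%


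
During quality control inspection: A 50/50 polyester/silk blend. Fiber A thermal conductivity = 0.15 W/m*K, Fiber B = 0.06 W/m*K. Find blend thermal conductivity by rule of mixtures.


Formula: Blend property = (fraction_A * property_A) + (fraction_B * property_B)
Step 1: Contribution A = 50/100 * 0.15 W/m*K = 0.075 W/m*K
Step 2: Contribution B = 50/100 * 0.06 W/m*K = 0.03 W/m*K
Step 3: Blend thermal conductivity = 0.075 + 0.03 = 0.105 W/m*K

0.105 W/m*K


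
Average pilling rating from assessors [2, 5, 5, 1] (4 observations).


Formula: Mean = sum / count
Sum = 2 + 5 + 5 + 1 = 13
Mean = 13 / 4 = 3.3

3.3


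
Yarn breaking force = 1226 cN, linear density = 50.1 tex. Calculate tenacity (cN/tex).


Formula: Tenacity = Breaking force / Linear density
Tenacity = 1226 cN / 50.1 tex
Tenacity = 24.47 cN/tex

24.47 cN/tex


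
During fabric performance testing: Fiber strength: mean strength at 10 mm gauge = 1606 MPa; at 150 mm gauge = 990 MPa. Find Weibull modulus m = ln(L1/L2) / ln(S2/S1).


Formula: m = ln(L1/L2) / ln(S2/S1)
Step 1: ln(L1/L2) = ln(10/150) = -2.70805
Step 2: S2/S1 = 990/1606 = 0.61644
Step 3: ln(S2/S1) = ln(0.61644) = -0.48379
Step 4: m = -2.70805 / -0.48379 = 5.60

5.60 (Weibull m)


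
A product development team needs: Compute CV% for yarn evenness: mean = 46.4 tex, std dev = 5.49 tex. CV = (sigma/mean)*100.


Formula: CV% = (standard deviation / mean) * 100
Step 1: Ratio = 5.49 / 46.4 = 0.118319
Step 2: CV% = 0.118319 * 100 = 11.8319% ≈ 11.8%

11.8%


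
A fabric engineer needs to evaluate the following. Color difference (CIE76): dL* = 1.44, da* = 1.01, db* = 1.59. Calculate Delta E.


Formula: Delta E = sqrt(dL*^2 + da*^2 + db*^2)
Step 1: dL*^2 = 1.44^2 = 2.0736
Step 2: da*^2 = 1.01^2 = 1.0201
Step 3: db*^2 = 1.59^2 = 2.5281
Step 4: Sum = 2.0736 + 1.0201 + 2.5281 = 5.6218
Step 5: Delta E = sqrt(5.6218) = 2.37

2.37 Delta E


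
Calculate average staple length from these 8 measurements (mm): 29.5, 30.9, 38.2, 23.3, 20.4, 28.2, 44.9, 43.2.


Formula: Mean = sum of lengths / count
Sum = 29.5 + 30.9 + 38.2 + 23.3 + 20.4 + 28.2 + 44.9 + 43.2
Sum = 258.6 mm
Mean = 258.6 / 8 = 32.33 mm

32.33 mm


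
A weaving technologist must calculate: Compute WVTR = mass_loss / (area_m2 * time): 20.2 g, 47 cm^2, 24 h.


Formula: WVTR = mass_loss / (area * time)
Step 1: Convert area: 47 cm^2 = 0.0047 m^2
Step 2: WVTR = 20.2 g / (0.0047 m^2 * 24 h)
Step 3: WVTR = 20.2 / 0.1128 = 179.1 g/m^2/h

179.1 g/m^2/h


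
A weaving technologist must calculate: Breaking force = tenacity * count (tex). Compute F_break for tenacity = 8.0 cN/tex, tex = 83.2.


Formula: Breaking force = Tenacity * Linear density
F = 8.0 cN/tex * 83.2 tex
F = 665.60 cN

665.60 cN


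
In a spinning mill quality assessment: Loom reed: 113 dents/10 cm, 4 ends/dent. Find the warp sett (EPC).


Formula: EPC = (dents per 10 cm * ends per dent) / 10
Step 1: Total ends per 10 cm = 113 * 4 = 452
Step 2: EPC = 452 / 10 = 45.2 ends/cm

45.2 ends/cm


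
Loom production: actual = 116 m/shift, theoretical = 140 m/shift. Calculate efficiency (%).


Formula: Efficiency% = (Actual output / Theoretical output) * 100
Efficiency% = (116 / 140) * 100
Efficiency% = 0.828571 * 100 = 82.8571% ≈ 82.9%

82.9%


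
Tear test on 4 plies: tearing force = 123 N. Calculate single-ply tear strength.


Formula: Per-ply strength = Total force / Number of plies
Per-ply = 123 N / 4
Per-ply = 30.75 N

30.75 N


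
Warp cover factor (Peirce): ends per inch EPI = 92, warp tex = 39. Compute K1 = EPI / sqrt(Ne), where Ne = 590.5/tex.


Formula: K1 = EPI / sqrt(Ne), with Ne = 590.5 / tex_warp
Step 1: Ne = 590.5 / 39 = 15.141
Step 2: sqrt(Ne) = sqrt(15.141) = 3.8911
Step 3: K1 = 92 / 3.8911 = 23.6

23.6


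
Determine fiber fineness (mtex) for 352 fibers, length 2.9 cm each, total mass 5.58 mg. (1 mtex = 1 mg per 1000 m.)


Formula: fineness (mtex) = mass (mg) / total length (km) = (mass_mg / total_length_m) * 1000
Step 1: Convert fiber length: 2.9 cm = 0.029 m
Step 2: Total fiber length = 352 * 0.029 = 10.208 m
Step 3: Linear density = 5.58 mg / 10.208 m = 0.5466 mg/m
Step 4: fineness = 0.5466 * 1000 = 546.6 mtex

546.6 mtex


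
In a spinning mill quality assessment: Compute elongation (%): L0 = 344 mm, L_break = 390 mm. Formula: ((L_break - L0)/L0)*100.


Formula: Elongation (%) = ((L_break - L0) / L0) * 100
Step 1: Extension = 390 - 344 = 46 mm
Step 2: Elongation = (46 / 344) * 100
Step 3: Elongation = 0.133721 * 100 = 13.3721% ≈ 13.4%

13.4%


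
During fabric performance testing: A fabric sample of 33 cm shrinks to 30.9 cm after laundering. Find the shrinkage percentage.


Formula: Shrinkage% = ((L_before - L_after) / L_before) * 100
Step 1: Shrinkage = 33 - 30.9 = 2.1 cm
Step 2: Shrinkage% = (2.1 / 33) * 100
Step 3: Shrinkage% = 0.063636 * 100 = 6.3636% ≈ 6.4%

6.4%


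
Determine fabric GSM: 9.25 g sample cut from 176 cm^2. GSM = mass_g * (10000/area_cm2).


Formula: GSM = mass_g / area_m2
Step 1: Convert area: 176 cm^2 = 176 / 10000 = 0.0176 m^2
Step 2: GSM = 9.25 g / 0.0176 m^2 = 525.6 g/m^2

525.6 g/m^2


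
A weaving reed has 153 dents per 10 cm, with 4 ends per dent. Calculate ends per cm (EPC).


Formula: EPC = (dents per 10 cm * ends per dent) / 10
Step 1: Total ends per 10 cm = 153 * 4 = 612
Step 2: EPC = 612 / 10 = 61.2 ends/cm

61.2 ends/cm


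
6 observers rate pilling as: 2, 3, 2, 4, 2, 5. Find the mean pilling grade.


Formula: Mean = sum / count
Sum = 2 + 3 + 2 + 4 + 2 + 5 = 18
Mean = 18 / 6 = 3.0

3.0


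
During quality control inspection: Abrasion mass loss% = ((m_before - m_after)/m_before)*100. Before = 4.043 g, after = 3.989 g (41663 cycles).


Formula: Mass loss% = ((m_before - m_after) / m_before) * 100
Step 1: Mass loss = 4.043 - 3.989 = 0.054 g
Step 2: Ratio = 0.054 / 4.043 = 0.0133564
Step 3: Mass loss% = 0.0133564 * 100 = 1.33564% ≈ 1.34%

1.34%


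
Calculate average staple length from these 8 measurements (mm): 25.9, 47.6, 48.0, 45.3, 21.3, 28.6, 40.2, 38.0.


Formula: Mean = sum of lengths / count
Sum = 25.9 + 47.6 + 48.0 + 45.3 + 21.3 + 28.6 + 40.2 + 38.0
Sum = 294.9 mm
Mean = 294.9 / 8 = 36.86 mm

36.86 mm


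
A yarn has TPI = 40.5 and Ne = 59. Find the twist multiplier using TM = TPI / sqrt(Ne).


Formula: TM = TPI / sqrt(Ne)
Step 1: sqrt(Ne) = sqrt(59) = 7.6811
Step 2: TM = 40.5 / 7.6811 = 5.27

5.27 TM


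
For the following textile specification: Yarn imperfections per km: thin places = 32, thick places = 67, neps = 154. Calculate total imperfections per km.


Formula: Total = thin places + thick places + neps
Total = 32 + 67 + 154
Total = 253 imperfections/km

253 imperfections/km


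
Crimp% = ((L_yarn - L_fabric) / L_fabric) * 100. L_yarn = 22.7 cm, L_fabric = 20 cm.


Formula: Crimp% = ((L_yarn - L_fabric) / L_fabric) * 100
Step 1: Extension = 22.7 - 20 = 2.7 cm
Step 2: Crimp% = (2.7 / 20) * 100
Step 3: Crimp% = 0.135 * 100 = 13.5%

13.5%


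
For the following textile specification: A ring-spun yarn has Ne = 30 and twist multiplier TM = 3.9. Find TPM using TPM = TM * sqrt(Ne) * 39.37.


Formula: TPM = TM * sqrt(Ne) * 39.37
Step 1: sqrt(Ne) = sqrt(30) = 5.4772
Step 2: TM * sqrt(Ne) = 3.9 * 5.4772 = 21.3611
Step 3: TPM = 21.3611 * 39.37 = 841 twists/m

841 twists/m


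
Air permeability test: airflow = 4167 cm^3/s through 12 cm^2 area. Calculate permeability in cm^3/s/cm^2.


Formula: Air Permeability = Airflow / Test Area
AP = 4167 cm^3/s / 12 cm^2
AP = 347.3 cm^3/s/cm^2

347.3 cm^3/s/cm^2


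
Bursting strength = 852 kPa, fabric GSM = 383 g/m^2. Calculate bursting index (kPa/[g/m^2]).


Formula: Bursting Index = Bursting Strength / Fabric GSM
BI = 852 kPa / 383 g/m^2
BI = 2.225 kPa/(g/m^2)

2.225 kPa/(g/m^2)


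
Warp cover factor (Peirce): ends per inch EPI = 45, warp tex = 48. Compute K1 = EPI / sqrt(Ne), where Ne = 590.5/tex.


Formula: K1 = EPI / sqrt(Ne), with Ne = 590.5 / tex_warp
Step 1: Ne = 590.5 / 48 = 12.302
Step 2: sqrt(Ne) = sqrt(12.302) = 3.5074
Step 3: K1 = 45 / 3.5074 = 12.8

12.8


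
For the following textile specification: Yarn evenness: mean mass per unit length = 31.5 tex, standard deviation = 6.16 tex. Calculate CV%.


Formula: CV% = (standard deviation / mean) * 100
Step 1: Ratio = 6.16 / 31.5 = 0.195556
Step 2: CV% = 0.195556 * 100 = 19.5556% ≈ 19.6%

19.6%


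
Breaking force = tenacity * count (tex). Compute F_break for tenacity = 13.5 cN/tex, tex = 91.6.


Formula: Breaking force = Tenacity * Linear density
F = 13.5 cN/tex * 91.6 tex
F = 1236.60 cN

1236.60 cN


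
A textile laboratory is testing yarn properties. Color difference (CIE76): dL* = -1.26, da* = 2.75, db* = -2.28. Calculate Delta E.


Formula: Delta E = sqrt(dL*^2 + da*^2 + db*^2)
Step 1: dL*^2 = (-1.26)^2 = 1.5876
Step 2: da*^2 = 2.75^2 = 7.5625
Step 3: db*^2 = (-2.28)^2 = 5.1984
Step 4: Sum = 1.5876 + 7.5625 + 5.1984 = 14.3485
Step 5: Delta E = sqrt(14.3485) = 3.79

3.79 Delta E


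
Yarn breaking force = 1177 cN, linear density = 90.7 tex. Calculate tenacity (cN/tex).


Formula: Tenacity = Breaking force / Linear density
Tenacity = 1177 cN / 90.7 tex
Tenacity = 12.98 cN/tex

12.98 cN/tex


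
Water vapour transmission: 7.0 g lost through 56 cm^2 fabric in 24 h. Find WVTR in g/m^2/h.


Formula: WVTR = mass_loss / (area * time)
Step 1: Convert area: 56 cm^2 = 0.0056 m^2
Step 2: WVTR = 7.0 g / (0.0056 m^2 * 24 h)
Step 3: WVTR = 7.0 / 0.1344 = 52.1 g/m^2/h

52.1 g/m^2/h


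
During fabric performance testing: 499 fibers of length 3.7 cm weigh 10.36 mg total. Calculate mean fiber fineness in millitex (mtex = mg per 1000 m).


Formula: fineness (mtex) = mass (mg) / total length (km) = (mass_mg / total_length_m) * 1000
Step 1: Convert fiber length: 3.7 cm = 0.037 m
Step 2: Total fiber length = 499 * 0.037 = 18.463 m
Step 3: Linear density = 10.36 mg / 18.463 m = 0.5611 mg/m
Step 4: fineness = 0.5611 * 1000 = 561.1 mtex

561.1 mtex


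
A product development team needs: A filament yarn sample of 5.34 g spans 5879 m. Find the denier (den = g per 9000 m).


Formula: den = (mass_g / length_m) * 9000
Substituting: den = (5.34 / 5879) * 9000
Intermediate: 5.34 / 5879 = 0.00090832 g/m
den = 0.00090832 * 9000 = 8.2 denier

8.2 denier


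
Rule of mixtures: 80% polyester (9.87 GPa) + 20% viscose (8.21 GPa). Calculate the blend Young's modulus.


Formula: Blend property = (fraction_A * property_A) + (fraction_B * property_B)
Step 1: Contribution A = 80/100 * 9.87 GPa = 7.896 GPa
Step 2: Contribution B = 20/100 * 8.21 GPa = 1.642 GPa
Step 3: Blend Young's modulus = 7.896 + 1.642 = 9.538 GPa

9.538 GPa


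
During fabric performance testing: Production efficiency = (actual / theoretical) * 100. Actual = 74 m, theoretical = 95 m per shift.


Formula: Efficiency% = (Actual output / Theoretical output) * 100
Efficiency% = (74 / 95) * 100
Efficiency% = 0.778947 * 100 = 77.8947% ≈ 77.9%

77.9%


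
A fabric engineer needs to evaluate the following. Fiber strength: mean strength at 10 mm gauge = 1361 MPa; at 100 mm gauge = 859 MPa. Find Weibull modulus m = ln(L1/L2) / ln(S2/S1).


Formula: m = ln(L1/L2) / ln(S2/S1)
Step 1: ln(L1/L2) = ln(10/100) = -2.30259
Step 2: S2/S1 = 859/1361 = 0.63115
Step 3: ln(S2/S1) = ln(0.63115) = -0.46021
Step 4: m = -2.30259 / -0.46021 = 5.00

5.00 (Weibull m)


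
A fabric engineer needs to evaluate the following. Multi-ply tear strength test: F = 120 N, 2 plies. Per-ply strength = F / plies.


Formula: Per-ply strength = Total force / Number of plies
Per-ply = 120 N / 2
Per-ply = 60 N

60 N


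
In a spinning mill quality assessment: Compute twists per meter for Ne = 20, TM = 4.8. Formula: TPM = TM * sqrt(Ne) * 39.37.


Formula: TPM = TM * sqrt(Ne) * 39.37
Step 1: sqrt(Ne) = sqrt(20) = 4.4721
Step 2: TM * sqrt(Ne) = 4.8 * 4.4721 = 21.4661
Step 3: TPM = 21.4661 * 39.37 = 845 twists/m

845 twists/m


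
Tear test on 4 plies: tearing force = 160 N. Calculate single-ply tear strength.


Formula: Per-ply strength = Total force / Number of plies
Per-ply = 160 N / 4
Per-ply = 40 N

40 N


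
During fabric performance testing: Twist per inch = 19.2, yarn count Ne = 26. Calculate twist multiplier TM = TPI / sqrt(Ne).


Formula: TM = TPI / sqrt(Ne)
Step 1: sqrt(Ne) = sqrt(26) = 5.099
Step 2: TM = 19.2 / 5.099 = 3.77

3.77 TM


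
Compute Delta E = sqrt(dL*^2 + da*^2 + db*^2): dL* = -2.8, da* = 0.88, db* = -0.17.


Formula: Delta E = sqrt(dL*^2 + da*^2 + db*^2)
Step 1: dL*^2 = (-2.8)^2 = 7.84
Step 2: da*^2 = 0.88^2 = 0.7744
Step 3: db*^2 = (-0.17)^2 = 0.0289
Step 4: Sum = 7.84 + 0.7744 + 0.0289 = 8.6433
Step 5: Delta E = sqrt(8.6433) = 2.94

2.94 Delta E


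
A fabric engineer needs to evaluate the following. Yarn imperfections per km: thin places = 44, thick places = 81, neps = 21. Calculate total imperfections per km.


Formula: Total = thin places + thick places + neps
Total = 44 + 81 + 21
Total = 146 imperfections/km

146 imperfections/km


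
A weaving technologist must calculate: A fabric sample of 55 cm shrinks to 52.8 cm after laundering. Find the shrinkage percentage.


Formula: Shrinkage% = ((L_before - L_after) / L_before) * 100
Step 1: Shrinkage = 55 - 52.8 = 2.2 cm
Step 2: Shrinkage% = (2.2 / 55) * 100
Step 3: Shrinkage% = 0.04 * 100 = 4.0%

4.0%


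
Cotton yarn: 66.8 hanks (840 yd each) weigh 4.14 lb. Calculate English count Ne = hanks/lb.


Formula: Ne = hanks / mass_lb
Substituting: Ne = 66.8 / 4.14
Ne = 16.1

16.1 Ne


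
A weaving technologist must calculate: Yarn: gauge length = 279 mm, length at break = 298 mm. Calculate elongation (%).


Formula: Elongation (%) = ((L_break - L0) / L0) * 100
Step 1: Extension = 298 - 279 = 19 mm
Step 2: Elongation = (19 / 279) * 100
Step 3: Elongation = 0.0681 * 100 = 6.81% ≈ 6.8%

6.8%


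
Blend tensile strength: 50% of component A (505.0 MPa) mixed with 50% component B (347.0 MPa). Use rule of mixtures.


Formula: Blend property = (fraction_A * property_A) + (fraction_B * property_B)
Step 1: Contribution A = 50/100 * 505.0 MPa = 252.5 MPa
Step 2: Contribution B = 50/100 * 347.0 MPa = 173.5 MPa
Step 3: Blend tensile strength = 252.5 + 173.5 = 426.0 MPa

426.0 MPa


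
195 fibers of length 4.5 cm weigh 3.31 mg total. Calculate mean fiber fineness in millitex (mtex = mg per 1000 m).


Formula: fineness (mtex) = mass (mg) / total length (km) = (mass_mg / total_length_m) * 1000
Step 1: Convert fiber length: 4.5 cm = 0.045 m
Step 2: Total fiber length = 195 * 0.045 = 8.775 m
Step 3: Linear density = 3.31 mg / 8.775 m = 0.3772 mg/m
Step 4: fineness = 0.3772 * 1000 = 377.2 mtex

377.2 mtex


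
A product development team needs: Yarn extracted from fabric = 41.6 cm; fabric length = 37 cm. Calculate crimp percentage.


Formula: Crimp% = ((L_yarn - L_fabric) / L_fabric) * 100
Step 1: Extension = 41.6 - 37 = 4.6 cm
Step 2: Crimp% = (4.6 / 37) * 100
Step 3: Crimp% = 0.124324 * 100 = 12.4324% ≈ 12.4%

12.4%


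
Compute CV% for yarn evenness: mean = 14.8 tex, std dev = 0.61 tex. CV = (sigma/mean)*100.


Formula: CV% = (standard deviation / mean) * 100
Step 1: Ratio = 0.61 / 14.8 = 0.041216
Step 2: CV% = 0.041216 * 100 = 4.1216% ≈ 4.1%

4.1%


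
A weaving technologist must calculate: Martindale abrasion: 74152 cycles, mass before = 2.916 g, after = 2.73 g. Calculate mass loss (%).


Formula: Mass loss% = ((m_before - m_after) / m_before) * 100
Step 1: Mass loss = 2.916 - 2.73 = 0.186 g
Step 2: Ratio = 0.186 / 2.916 = 0.063786
Step 3: Mass loss% = 0.063786 * 100 = 6.3786% ≈ 6.38%

6.38%


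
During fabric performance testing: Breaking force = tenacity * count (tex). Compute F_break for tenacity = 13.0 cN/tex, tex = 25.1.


Formula: Breaking force = Tenacity * Linear density
F = 13.0 cN/tex * 25.1 tex
F = 326.30 cN

326.30 cN


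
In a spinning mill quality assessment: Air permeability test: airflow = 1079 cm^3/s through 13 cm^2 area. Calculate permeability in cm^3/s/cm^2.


Formula: Air Permeability = Airflow / Test Area
AP = 1079 cm^3/s / 13 cm^2
AP = 83.0 cm^3/s/cm^2

83.0 cm^3/s/cm^2


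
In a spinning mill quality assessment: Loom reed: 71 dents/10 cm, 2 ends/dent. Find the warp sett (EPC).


Formula: EPC = (dents per 10 cm * ends per dent) / 10
Step 1: Total ends per 10 cm = 71 * 2 = 142
Step 2: EPC = 142 / 10 = 14.2 ends/cm

14.2 ends/cm


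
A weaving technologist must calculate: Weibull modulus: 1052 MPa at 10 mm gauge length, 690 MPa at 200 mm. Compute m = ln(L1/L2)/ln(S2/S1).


Formula: m = ln(L1/L2) / ln(S2/S1)
Step 1: ln(L1/L2) = ln(10/200) = -2.99573
Step 2: S2/S1 = 690/1052 = 0.65589
Step 3: ln(S2/S1) = ln(0.65589) = -0.42176
Step 4: m = -2.99573 / -0.42176 = 7.10

7.10 (Weibull m)


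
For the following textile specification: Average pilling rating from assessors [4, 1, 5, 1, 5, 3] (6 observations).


Formula: Mean = sum / count
Sum = 4 + 1 + 5 + 1 + 5 + 3 = 19
Mean = 19 / 6 = 3.2

3.2


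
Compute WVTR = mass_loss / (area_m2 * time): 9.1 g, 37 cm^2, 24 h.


Formula: WVTR = mass_loss / (area * time)
Step 1: Convert area: 37 cm^2 = 0.0037 m^2
Step 2: WVTR = 9.1 g / (0.0037 m^2 * 24 h)
Step 3: WVTR = 9.1 / 0.0888 = 102.5 g/m^2/h

102.5 g/m^2/h


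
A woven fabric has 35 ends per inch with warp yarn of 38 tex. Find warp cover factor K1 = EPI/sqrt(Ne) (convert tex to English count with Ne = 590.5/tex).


Formula: K1 = EPI / sqrt(Ne), with Ne = 590.5 / tex_warp
Step 1: Ne = 590.5 / 38 = 15.539
Step 2: sqrt(Ne) = sqrt(15.539) = 3.942
Step 3: K1 = 35 / 3.942 = 8.9

8.9


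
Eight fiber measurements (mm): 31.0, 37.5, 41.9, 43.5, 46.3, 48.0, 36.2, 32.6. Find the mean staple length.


Formula: Mean = sum of lengths / count
Sum = 31.0 + 37.5 + 41.9 + 43.5 + 46.3 + 48.0 + 36.2 + 32.6
Sum = 317.0 mm
Mean = 317.0 / 8 = 39.63 mm

39.63 mm


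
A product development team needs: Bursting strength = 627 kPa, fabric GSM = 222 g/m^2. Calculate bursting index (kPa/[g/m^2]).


Formula: Bursting Index = Bursting Strength / Fabric GSM
BI = 627 kPa / 222 g/m^2
BI = 2.824 kPa/(g/m^2)

2.824 kPa/(g/m^2)


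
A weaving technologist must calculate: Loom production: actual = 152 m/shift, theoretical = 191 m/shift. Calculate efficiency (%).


Formula: Efficiency% = (Actual output / Theoretical output) * 100
Efficiency% = (152 / 191) * 100
Efficiency% = 0.795812 * 100 = 79.5812% ≈ 79.6%

79.6%


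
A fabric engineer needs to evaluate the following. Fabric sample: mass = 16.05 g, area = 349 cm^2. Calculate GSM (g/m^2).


Formula: GSM = mass_g / area_m2
Step 1: Convert area: 349 cm^2 = 349 / 10000 = 0.0349 m^2
Step 2: GSM = 16.05 g / 0.0349 m^2 = 459.9 g/m^2

459.9 g/m^2


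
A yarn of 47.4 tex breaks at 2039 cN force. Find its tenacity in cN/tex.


Formula: Tenacity = Breaking force / Linear density
Tenacity = 2039 cN / 47.4 tex
Tenacity = 43.02 cN/tex

43.02 cN/tex


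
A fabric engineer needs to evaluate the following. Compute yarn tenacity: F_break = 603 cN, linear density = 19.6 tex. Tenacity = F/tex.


Formula: Tenacity = Breaking force / Linear density
Tenacity = 603 cN / 19.6 tex
Tenacity = 30.77 cN/tex

30.77 cN/tex


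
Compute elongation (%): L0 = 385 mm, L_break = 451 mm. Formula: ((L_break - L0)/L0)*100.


Formula: Elongation (%) = ((L_break - L0) / L0) * 100
Step 1: Extension = 451 - 385 = 66 mm
Step 2: Elongation = (66 / 385) * 100
Step 3: Elongation = 0.171429 * 100 = 17.1429% ≈ 17.1%

17.1%


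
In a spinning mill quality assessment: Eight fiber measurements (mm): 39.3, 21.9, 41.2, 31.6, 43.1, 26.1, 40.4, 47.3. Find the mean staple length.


Formula: Mean = sum of lengths / count
Sum = 39.3 + 21.9 + 41.2 + 31.6 + 43.1 + 26.1 + 40.4 + 47.3
Sum = 290.9 mm
Mean = 290.9 / 8 = 36.36 mm

36.36 mm


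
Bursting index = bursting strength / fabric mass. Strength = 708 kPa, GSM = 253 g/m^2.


Formula: Bursting Index = Bursting Strength / Fabric GSM
BI = 708 kPa / 253 g/m^2
BI = 2.798 kPa/(g/m^2)

2.798 kPa/(g/m^2)


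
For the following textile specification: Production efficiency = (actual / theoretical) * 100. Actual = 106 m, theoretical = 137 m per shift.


Formula: Efficiency% = (Actual output / Theoretical output) * 100
Efficiency% = (106 / 137) * 100
Efficiency% = 0.773723 * 100 = 77.3723% ≈ 77.4%

77.4%


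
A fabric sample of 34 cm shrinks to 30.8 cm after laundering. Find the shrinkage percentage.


Formula: Shrinkage% = ((L_before - L_after) / L_before) * 100
Step 1: Shrinkage = 34 - 30.8 = 3.2 cm
Step 2: Shrinkage% = (3.2 / 34) * 100
Step 3: Shrinkage% = 0.094118 * 100 = 9.4118% ≈ 9.4%

9.4%


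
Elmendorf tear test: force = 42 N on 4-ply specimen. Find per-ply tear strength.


Formula: Per-ply strength = Total force / Number of plies
Per-ply = 42 N / 4
Per-ply = 10.5 N

10.5 N


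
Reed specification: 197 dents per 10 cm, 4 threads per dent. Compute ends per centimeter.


Formula: EPC = (dents per 10 cm * ends per dent) / 10
Step 1: Total ends per 10 cm = 197 * 4 = 788
Step 2: EPC = 788 / 10 = 78.8 ends/cm

78.8 ends/cm


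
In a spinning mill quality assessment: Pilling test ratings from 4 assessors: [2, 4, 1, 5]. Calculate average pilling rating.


Formula: Mean = sum / count
Sum = 2 + 4 + 1 + 5 = 12
Mean = 12 / 4 = 3.0

3.0


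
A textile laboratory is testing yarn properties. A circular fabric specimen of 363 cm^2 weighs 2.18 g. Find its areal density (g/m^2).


Formula: GSM = mass_g / area_m2
Step 1: Convert area: 363 cm^2 = 363 / 10000 = 0.0363 m^2
Step 2: GSM = 2.18 g / 0.0363 m^2 = 60.1 g/m^2

60.1 g/m^2


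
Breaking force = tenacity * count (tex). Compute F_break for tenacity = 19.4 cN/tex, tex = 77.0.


Formula: Breaking force = Tenacity * Linear density
F = 19.4 cN/tex * 77.0 tex
F = 1493.80 cN

1493.80 cN


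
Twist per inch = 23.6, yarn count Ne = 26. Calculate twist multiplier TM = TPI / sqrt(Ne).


Formula: TM = TPI / sqrt(Ne)
Step 1: sqrt(Ne) = sqrt(26) = 5.099
Step 2: TM = 23.6 / 5.099 = 4.63

4.63 TM


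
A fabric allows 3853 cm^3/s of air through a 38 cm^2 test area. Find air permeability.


Formula: Air Permeability = Airflow / Test Area
AP = 3853 cm^3/s / 38 cm^2
AP = 101.4 cm^3/s/cm^2

101.4 cm^3/s/cm^2


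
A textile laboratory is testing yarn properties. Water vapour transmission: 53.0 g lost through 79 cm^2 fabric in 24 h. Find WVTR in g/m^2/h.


Formula: WVTR = mass_loss / (area * time)
Step 1: Convert area: 79 cm^2 = 0.0079 m^2
Step 2: WVTR = 53.0 g / (0.0079 m^2 * 24 h)
Step 3: WVTR = 53.0 / 0.1896 = 279.5 g/m^2/h

279.5 g/m^2/h


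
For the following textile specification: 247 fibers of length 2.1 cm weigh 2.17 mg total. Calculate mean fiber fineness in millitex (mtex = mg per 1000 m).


Formula: fineness (mtex) = mass (mg) / total length (km) = (mass_mg / total_length_m) * 1000
Step 1: Convert fiber length: 2.1 cm = 0.021 m
Step 2: Total fiber length = 247 * 0.021 = 5.187 m
Step 3: Linear density = 2.17 mg / 5.187 m = 0.4184 mg/m
Step 4: fineness = 0.4184 * 1000 = 418.4 mtex

418.4 mtex


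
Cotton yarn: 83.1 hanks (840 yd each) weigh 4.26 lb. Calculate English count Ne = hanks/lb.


Formula: Ne = hanks / mass_lb
Substituting: Ne = 83.1 / 4.26
Ne = 19.5

19.5 Ne


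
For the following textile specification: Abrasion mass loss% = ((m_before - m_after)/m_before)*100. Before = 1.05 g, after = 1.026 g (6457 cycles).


Formula: Mass loss% = ((m_before - m_after) / m_before) * 100
Step 1: Mass loss = 1.05 - 1.026 = 0.024 g
Step 2: Ratio = 0.024 / 1.05 = 0.0228571
Step 3: Mass loss% = 0.0228571 * 100 = 2.28571% ≈ 2.29%

2.29%


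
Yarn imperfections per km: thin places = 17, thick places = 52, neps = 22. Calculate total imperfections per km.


Formula: Total = thin places + thick places + neps
Total = 17 + 52 + 22
Total = 91 imperfections/km

91 imperfections/km


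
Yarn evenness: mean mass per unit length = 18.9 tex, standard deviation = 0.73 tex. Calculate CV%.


Formula: CV% = (standard deviation / mean) * 100
Step 1: Ratio = 0.73 / 18.9 = 0.038624
Step 2: CV% = 0.038624 * 100 = 3.8624% ≈ 3.9%

3.9%


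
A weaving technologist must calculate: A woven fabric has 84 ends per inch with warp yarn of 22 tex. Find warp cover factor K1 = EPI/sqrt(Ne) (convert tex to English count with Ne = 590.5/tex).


Formula: K1 = EPI / sqrt(Ne), with Ne = 590.5 / tex_warp
Step 1: Ne = 590.5 / 22 = 26.841
Step 2: sqrt(Ne) = sqrt(26.841) = 5.1808
Step 3: K1 = 84 / 5.1808 = 16.2

16.2


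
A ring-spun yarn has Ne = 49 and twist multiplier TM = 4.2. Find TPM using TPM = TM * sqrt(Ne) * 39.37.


Formula: TPM = TM * sqrt(Ne) * 39.37
Step 1: sqrt(Ne) = sqrt(49) = 7
Step 2: TM * sqrt(Ne) = 4.2 * 7 = 29.4
Step 3: TPM = 29.4 * 39.37 = 1157 twists/m

1157 twists/m


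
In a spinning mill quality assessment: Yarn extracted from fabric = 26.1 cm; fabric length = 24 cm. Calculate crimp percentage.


Formula: Crimp% = ((L_yarn - L_fabric) / L_fabric) * 100
Step 1: Extension = 26.1 - 24 = 2.1 cm
Step 2: Crimp% = (2.1 / 24) * 100
Step 3: Crimp% = 0.0875 * 100 = 8.75% ≈ 8.8%

8.8%


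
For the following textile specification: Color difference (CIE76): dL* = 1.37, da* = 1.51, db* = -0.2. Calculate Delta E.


Formula: Delta E = sqrt(dL*^2 + da*^2 + db*^2)
Step 1: dL*^2 = 1.37^2 = 1.8769
Step 2: da*^2 = 1.51^2 = 2.2801
Step 3: db*^2 = (-0.2)^2 = 0.04
Step 4: Sum = 1.8769 + 2.2801 + 0.04 = 4.197
Step 5: Delta E = sqrt(4.197) = 2.05

2.05 Delta E


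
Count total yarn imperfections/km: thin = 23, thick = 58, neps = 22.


Formula: Total = thin places + thick places + neps
Total = 23 + 58 + 22
Total = 103 imperfections/km

103 imperfections/km


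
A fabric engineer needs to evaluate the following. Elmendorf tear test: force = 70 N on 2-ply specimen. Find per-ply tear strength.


Formula: Per-ply strength = Total force / Number of plies
Per-ply = 70 N / 2
Per-ply = 35 N

35 N


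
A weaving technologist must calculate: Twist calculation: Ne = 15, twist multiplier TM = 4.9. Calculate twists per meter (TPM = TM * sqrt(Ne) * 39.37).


Formula: TPM = TM * sqrt(Ne) * 39.37
Step 1: sqrt(Ne) = sqrt(15) = 3.873
Step 2: TM * sqrt(Ne) = 4.9 * 3.873 = 18.9777
Step 3: TPM = 18.9777 * 39.37 = 747 twists/m

747 twists/m


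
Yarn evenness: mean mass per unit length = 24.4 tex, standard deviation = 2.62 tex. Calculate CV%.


Formula: CV% = (standard deviation / mean) * 100
Step 1: Ratio = 2.62 / 24.4 = 0.107377
Step 2: CV% = 0.107377 * 100 = 10.7377% ≈ 10.7%

10.7%


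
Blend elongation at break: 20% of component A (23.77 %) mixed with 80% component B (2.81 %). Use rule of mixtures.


Formula: Blend property = (fraction_A * property_A) + (fraction_B * property_B)
Step 1: Contribution A = 20/100 * 23.77 % = 4.754 %
Step 2: Contribution B = 80/100 * 2.81 % = 2.248 %
Step 3: Blend elongation at break = 4.754 + 2.248 = 7.002 %

7.002 %


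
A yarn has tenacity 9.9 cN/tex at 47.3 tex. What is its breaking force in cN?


Formula: Breaking force = Tenacity * Linear density
F = 9.9 cN/tex * 47.3 tex
F = 468.27 cN

468.27 cN
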